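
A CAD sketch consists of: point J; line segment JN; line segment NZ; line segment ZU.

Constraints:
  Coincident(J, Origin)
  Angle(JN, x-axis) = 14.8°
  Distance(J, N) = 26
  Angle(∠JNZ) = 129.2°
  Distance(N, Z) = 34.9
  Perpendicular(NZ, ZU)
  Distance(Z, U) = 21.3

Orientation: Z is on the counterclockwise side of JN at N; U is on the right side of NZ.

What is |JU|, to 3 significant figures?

66.0

J is at the origin; JN runs at 14.8° with length 26.0, so N = 26.0·(cos 14.8°, sin 14.8°) = (25.1, 6.64). ∠JNZ = 129.2°, so NZ runs at 14.8° + (180° − 129.2°) = 65.6° from the x-axis; with |NZ| = 34.9, Z = N + 34.9·(cos 65.6°, sin 65.6°) = (39.6, 38.4). NZ ⟂ ZU; with |ZU| = 21.3 on the right of NZ, U = Z + 21.3·(0.911, -0.413) = (59.0, 29.6). Then |JU| = |U − J| = 66.0.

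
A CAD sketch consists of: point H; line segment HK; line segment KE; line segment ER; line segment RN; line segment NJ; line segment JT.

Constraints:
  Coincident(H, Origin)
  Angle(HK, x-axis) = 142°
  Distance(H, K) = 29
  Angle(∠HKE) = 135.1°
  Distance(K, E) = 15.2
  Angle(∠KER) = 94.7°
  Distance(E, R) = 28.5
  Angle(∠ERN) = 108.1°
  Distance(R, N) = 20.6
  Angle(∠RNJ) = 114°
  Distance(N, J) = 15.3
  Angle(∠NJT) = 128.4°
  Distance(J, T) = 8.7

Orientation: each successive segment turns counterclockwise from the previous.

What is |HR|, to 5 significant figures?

38.895

∠HKE = 135.1° gives KE at -173.10° from the x-axis; with |KE| = 15.2, E = (-37.942, 16.028). ∠KER = 94.7° gives ER at -87.800° from the x-axis; with |ER| = 28.5, R = (-36.848, -12.451). Then |HR| = |R − H| = 38.895.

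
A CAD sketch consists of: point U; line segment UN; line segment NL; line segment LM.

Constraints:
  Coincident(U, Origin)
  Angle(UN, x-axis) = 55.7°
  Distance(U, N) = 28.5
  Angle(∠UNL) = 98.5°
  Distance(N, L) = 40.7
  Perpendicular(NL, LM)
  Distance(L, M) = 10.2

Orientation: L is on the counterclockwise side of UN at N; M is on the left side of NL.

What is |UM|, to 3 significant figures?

48.4

U is at the origin; UN runs at 55.7° with length 28.5, so N = 28.5·(cos 55.7°, sin 55.7°) = (16.1, 23.5). ∠UNL = 98.5°, so NL runs at 55.7° + (180° − 98.5°) = 137° from the x-axis; with |NL| = 40.7, L = N + 40.7·(cos 137°, sin 137°) = (-13.8, 51.2). NL ⟂ LM; with |LM| = 10.2 on the left of NL, M = L + 10.2·(-0.679, -0.734) = (-20.7, 43.7). Then |UM| = |M − U| = 48.4.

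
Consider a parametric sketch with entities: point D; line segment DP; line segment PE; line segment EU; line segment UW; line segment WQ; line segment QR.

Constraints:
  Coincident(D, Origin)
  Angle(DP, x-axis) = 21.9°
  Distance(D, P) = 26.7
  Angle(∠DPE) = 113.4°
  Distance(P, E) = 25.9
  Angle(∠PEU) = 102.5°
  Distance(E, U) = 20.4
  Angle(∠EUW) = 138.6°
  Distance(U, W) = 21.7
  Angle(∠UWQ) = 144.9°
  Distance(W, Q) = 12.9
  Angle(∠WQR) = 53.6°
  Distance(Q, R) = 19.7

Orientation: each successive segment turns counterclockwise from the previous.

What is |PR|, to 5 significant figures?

27.815

D is at the origin; DP runs at 21.9° with length 26.7, so P = (24.773, 9.9588). ∠DPE = 113.4° gives PE at 88.500° from the x-axis; with |PE| = 25.9, E = (25.451, 35.850). ∠PEU = 102.5° gives EU at 166.00° from the x-axis; with |EU| = 20.4, U = (5.6572, 40.785). ∠EUW = 138.6° gives UW at -152.60° from the x-axis; with |UW| = 21.7, W = (-13.608, 30.799). ∠UWQ = 144.9° gives WQ at -117.50° from the x-axis; with |WQ| = 12.9, Q = (-19.565, 19.356). ∠WQR = 53.6° gives QR at 8.9000° from the x-axis; with |QR| = 19.7, R = (-0.10216, 22.404). Then |PR| = |R − P| = 27.815.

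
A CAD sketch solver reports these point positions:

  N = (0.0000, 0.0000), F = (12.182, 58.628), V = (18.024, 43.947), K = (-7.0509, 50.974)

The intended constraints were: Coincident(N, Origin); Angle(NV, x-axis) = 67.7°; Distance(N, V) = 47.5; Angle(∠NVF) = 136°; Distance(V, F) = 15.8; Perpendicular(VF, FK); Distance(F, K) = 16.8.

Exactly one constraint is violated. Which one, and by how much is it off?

Distance(F, K) = 16.8 — off by 3.90.

N = (0.00, 0.00) ✓; NV at 67.70° ✓; |NV| = 47.50 ✓; ∠NVF = 136.0° ✓; |VF| = 15.80 ✓; ∠(VF, FK) = 90.00° ✓; |FK| = 20.70 ✗.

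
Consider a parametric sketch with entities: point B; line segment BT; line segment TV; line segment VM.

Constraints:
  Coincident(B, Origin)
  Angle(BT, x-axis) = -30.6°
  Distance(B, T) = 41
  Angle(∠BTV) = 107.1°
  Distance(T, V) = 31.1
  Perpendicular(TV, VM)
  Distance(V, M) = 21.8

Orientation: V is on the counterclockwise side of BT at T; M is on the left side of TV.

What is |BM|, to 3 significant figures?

46.5

B is at the origin; BT runs at -30.6° with length 41.0, so T = 41.0·(cos -30.6°, sin -30.6°) = (35.3, -20.9). ∠BTV = 107.1°, so TV runs at -30.6° + (180° − 107.1°) = 42.3° from the x-axis; with |TV| = 31.1, V = T + 31.1·(cos 42.3°, sin 42.3°) = (58.3, 0.0600). TV is perpendicular to VM; with |VM| = 21.8 on the left of TV, M = V + 21.8·(-0.673, 0.740) = (43.6, 16.2). Then |BM| = |M − B| = 46.5.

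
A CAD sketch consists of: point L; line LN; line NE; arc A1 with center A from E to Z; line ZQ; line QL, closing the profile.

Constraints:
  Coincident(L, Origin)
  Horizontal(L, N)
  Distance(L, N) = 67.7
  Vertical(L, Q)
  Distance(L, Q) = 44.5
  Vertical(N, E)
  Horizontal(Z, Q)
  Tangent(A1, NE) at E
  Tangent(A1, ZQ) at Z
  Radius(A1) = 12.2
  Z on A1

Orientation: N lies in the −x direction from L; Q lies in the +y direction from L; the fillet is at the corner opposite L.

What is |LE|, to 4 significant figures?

75.01

L is at the origin; L and N share the same y with |LN| = 67.7 and N on the −x side, so N = (-67.70, 0.000). L and Q share the same x with |LQ| = 44.5 and Q on the +y side, so Q = (0.000, 44.50). The virtual corner opposite L is at (-67.70, 44.50). Since A1 is tangent to NE there, AE ⟂ NE and the tangent condition forces AZ to be normal to ZQ, with radius 12.2, so the center A sits 12.2 in from both sides at A = (-55.50, 32.30). That places the tangent points at E = (-67.70, 32.30) on NE and Z = (-55.50, 44.50) on ZQ. Then |LE| = |E − L| = 75.01.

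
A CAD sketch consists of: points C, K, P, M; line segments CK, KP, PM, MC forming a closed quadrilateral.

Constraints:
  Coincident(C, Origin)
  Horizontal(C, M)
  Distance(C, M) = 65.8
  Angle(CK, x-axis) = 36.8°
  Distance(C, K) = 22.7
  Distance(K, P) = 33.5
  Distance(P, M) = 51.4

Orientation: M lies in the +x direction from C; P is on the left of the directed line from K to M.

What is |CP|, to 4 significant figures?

55.30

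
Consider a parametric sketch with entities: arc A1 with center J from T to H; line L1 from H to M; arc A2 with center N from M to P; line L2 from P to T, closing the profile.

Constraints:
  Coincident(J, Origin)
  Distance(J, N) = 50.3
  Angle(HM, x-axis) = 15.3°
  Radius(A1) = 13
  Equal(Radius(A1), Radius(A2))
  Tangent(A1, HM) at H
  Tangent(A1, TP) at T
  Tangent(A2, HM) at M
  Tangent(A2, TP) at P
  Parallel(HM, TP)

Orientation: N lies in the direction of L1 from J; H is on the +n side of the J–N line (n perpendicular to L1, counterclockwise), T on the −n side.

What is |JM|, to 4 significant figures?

51.95

Tangency of A1 to both parallel lines with radius 13.0 puts H and T at J ± 13.0·n: H = (-3.430, 12.54), T = (3.430, -12.54). Equal radii place M and P the same way about N: M = N + 13.0·n = (45.09, 25.81), P = N − 13.0·n = (51.95, 0.7336). Then |JM| = |M − J| = 51.95.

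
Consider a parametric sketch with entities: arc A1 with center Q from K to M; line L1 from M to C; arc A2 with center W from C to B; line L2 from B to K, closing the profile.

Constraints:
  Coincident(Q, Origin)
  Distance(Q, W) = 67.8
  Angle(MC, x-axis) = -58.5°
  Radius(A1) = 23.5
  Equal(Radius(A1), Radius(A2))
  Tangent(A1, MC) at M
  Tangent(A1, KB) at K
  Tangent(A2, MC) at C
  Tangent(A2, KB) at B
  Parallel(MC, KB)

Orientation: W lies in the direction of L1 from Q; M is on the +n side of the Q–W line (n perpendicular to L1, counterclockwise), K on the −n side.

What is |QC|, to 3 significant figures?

71.8

The slot axis is L1's direction at -58.5°, so u = (cos -58.5°, sin -58.5°) = (0.522, -0.853) and n = (−sin -58.5°, cos -58.5°) = (0.853, 0.522). Q is at the origin and W lies 67.8 along u from Q, so W = 67.8·u = (35.4, -57.8). Tangency of A1 to both parallel lines with radius 23.5 puts M and K at Q ± 23.5·n: M = (20.0, 12.3), K = (-20.0, -12.3). Equal radii place C and B the same way about W: C = W + 23.5·n = (55.5, -45.5), B = W − 23.5·n = (15.4, -70.1). Then |QC| = |C − Q| = 71.8.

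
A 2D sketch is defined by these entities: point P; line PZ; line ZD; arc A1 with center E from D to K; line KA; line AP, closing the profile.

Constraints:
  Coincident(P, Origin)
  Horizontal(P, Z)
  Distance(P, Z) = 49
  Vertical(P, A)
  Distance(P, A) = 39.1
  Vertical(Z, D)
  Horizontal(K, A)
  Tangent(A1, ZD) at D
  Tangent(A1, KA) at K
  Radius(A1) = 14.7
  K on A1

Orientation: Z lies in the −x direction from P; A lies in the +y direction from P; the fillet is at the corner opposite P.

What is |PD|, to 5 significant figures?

54.739

P is at the origin; PZ is horizontal with |PZ| = 49.0 and Z on the −x side, so Z = (-49.000, 0.0000). P and A share the same x with |PA| = 39.1 and A on the +y side, so A = (0.0000, 39.100). The virtual corner opposite P is at (-49.000, 39.100). A1 meets ZD tangentially, so ED is at right angles to ZD and since A1 is tangent to KA there, EK ⟂ KA, with radius 14.7, so the center E sits 14.7 in from both sides at E = (-34.300, 24.400). That places the tangent points at D = (-49.000, 24.400) on ZD and K = (-34.300, 39.100) on KA. Then |PD| = |D − P| = 54.739.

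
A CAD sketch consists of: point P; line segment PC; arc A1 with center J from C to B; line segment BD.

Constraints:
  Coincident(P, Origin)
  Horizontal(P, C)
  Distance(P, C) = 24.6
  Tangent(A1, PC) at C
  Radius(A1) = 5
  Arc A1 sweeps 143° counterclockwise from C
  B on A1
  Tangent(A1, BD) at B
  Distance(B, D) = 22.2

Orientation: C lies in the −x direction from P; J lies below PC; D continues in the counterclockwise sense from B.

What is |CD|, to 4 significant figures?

26.77

P is at the origin; PC is horizontal with |PC| = 24.6 and C on the −x side, so C = (-24.60, 0.000). A1 meets PC tangentially, so JC is at right angles to PC, so J = C + (0, -5) = (-24.60, -5.000). On A1, C sits at bearing 90° from J; a 143° counterclockwise sweep puts B at bearing 233°, so B = J + 5.0·(cos 233°, sin 233°) = (-27.61, -8.993). Tangency of A1 to BD means the radius JB is perpendicular to BD, so BD runs along (−sin 233°, cos 233°); with |BD| = 22.2, D = (-9.879, -22.35). Then |CD| = |D − C| = 26.77.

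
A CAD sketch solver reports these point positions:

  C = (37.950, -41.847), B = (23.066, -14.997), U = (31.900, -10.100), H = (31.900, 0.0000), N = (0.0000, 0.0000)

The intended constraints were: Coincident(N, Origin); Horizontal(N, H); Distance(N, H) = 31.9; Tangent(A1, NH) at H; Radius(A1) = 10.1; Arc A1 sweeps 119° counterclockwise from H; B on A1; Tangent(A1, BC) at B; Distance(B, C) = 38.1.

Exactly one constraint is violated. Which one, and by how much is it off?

Distance(B, C) = 38.1 — off by 7.40.

N = (0.00, 0.00) ✓; N.y = 0.00, H.y = 0.00 ✓; |NH| = 31.90 ✓; ∠(UH, HN) = 90.00° ✓; |UH| = 10.10 ✓; bearing(U→B) − bearing(U→H) = 119.0° ✓; |UB| = 10.10 ✓; ∠(UB, BC) = 90.00° ✓; |BC| = 30.70 ✗.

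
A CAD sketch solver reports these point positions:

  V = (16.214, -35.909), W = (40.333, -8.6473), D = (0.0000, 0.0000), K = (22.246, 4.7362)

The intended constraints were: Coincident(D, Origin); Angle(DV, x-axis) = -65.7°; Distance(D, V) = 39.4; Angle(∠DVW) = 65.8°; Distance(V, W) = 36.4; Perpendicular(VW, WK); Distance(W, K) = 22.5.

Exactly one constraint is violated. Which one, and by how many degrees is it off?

Perpendicular(VW, WK) — off by 5.00°.

D = (0.00, 0.00) ✓; DV at -65.70° ✓; |DV| = 39.40 ✓; ∠DVW = 65.80° ✓; |VW| = 36.40 ✓; ∠(VW, WK) = 95.00° ✗; |WK| = 22.50 ✓.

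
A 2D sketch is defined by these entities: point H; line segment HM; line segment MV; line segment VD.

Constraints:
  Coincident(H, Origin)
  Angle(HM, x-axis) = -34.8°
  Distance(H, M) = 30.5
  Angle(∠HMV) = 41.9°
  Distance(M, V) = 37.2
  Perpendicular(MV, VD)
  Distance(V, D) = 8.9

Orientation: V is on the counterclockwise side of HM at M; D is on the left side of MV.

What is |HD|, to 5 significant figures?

18.486

H is at the origin; HM runs at -34.8° with length 30.5, so M = 30.5·(cos -34.8°, sin -34.8°) = (25.045, -17.407). ∠HMV = 41.9°, so MV runs at -34.8° + (180° − 41.9°) = 103.30° from the x-axis; with |MV| = 37.2, V = M + 37.2·(cos 103.30°, sin 103.30°) = (16.487, 18.795). The perpendicularity gives VD at right angles to MV; with |VD| = 8.9 on the left of MV, D = V + 8.9·(-0.97318, -0.23005) = (7.8259, 16.748). Then |HD| = |D − H| = 18.486.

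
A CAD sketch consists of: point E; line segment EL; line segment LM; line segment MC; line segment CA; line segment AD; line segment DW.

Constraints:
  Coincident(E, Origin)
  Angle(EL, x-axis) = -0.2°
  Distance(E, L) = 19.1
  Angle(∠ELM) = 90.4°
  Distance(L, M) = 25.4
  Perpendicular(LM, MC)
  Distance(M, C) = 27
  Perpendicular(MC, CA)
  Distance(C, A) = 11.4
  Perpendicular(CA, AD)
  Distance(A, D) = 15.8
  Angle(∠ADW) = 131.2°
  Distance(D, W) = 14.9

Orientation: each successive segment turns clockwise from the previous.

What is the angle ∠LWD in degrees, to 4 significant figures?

44.35°

The perpendicularity gives AD at right angles to CA, so AD runs at 0.2000°; with |AD| = 15.8, D = (7.949, -14.11). ∠ADW = 131.2° gives DW at -48.60° from the x-axis; with |DW| = 14.9, W = (17.80, -25.28). Then cos ∠LWD = WL·WD / (|WL||WD|), giving 44.35°.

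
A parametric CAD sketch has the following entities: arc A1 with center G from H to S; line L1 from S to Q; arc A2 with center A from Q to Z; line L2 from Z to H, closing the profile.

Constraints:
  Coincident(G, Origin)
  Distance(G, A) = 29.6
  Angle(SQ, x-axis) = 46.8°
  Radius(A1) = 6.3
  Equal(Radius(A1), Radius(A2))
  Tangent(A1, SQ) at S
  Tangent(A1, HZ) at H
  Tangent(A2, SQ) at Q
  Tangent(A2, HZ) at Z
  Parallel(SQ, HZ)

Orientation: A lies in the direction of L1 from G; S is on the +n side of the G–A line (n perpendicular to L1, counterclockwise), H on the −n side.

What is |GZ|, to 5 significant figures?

30.263

The slot axis is L1's direction at 46.8°, so u = (cos 46.8°, sin 46.8°) = (0.68455, 0.72897) and n = (−sin 46.8°, cos 46.8°) = (-0.72897, 0.68455). G is at the origin and A lies 29.6 along u from G, so A = 29.6·u = (20.263, 21.577). Tangency of A1 to both parallel lines with radius 6.3 puts S and H at G ± 6.3·n: S = (-4.5925, 4.3126), H = (4.5925, -4.3126). Equal radii place Q and Z the same way about A: Q = A + 6.3·n = (15.670, 25.890), Z = A − 6.3·n = (24.855, 17.265). Then |GZ| = |Z − G| = 30.263.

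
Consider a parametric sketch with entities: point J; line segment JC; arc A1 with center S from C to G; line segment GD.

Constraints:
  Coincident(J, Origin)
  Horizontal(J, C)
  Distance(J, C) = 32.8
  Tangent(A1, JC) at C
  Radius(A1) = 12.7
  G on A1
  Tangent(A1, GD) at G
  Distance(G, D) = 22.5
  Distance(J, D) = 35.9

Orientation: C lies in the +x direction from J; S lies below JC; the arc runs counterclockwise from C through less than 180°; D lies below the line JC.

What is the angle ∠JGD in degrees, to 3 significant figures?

105°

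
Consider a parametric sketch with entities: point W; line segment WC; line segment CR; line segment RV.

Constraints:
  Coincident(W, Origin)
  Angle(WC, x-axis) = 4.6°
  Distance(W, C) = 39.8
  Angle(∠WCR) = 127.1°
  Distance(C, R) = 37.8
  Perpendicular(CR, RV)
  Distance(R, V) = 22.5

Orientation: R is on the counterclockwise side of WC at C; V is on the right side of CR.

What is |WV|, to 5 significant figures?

82.235

W is at the origin; WC runs at 4.6° with length 39.8, so C = 39.8·(cos 4.6°, sin 4.6°) = (39.672, 3.1919). ∠WCR = 127.1°, so CR runs at 4.6° + (180° − 127.1°) = 57.500° from the x-axis; with |CR| = 37.8, R = C + 37.8·(cos 57.500°, sin 57.500°) = (59.982, 35.072). CR ⟂ RV; with |RV| = 22.5 on the right of CR, V = R + 22.5·(0.84339, -0.53730) = (78.958, 22.983). Then |WV| = |V − W| = 82.235.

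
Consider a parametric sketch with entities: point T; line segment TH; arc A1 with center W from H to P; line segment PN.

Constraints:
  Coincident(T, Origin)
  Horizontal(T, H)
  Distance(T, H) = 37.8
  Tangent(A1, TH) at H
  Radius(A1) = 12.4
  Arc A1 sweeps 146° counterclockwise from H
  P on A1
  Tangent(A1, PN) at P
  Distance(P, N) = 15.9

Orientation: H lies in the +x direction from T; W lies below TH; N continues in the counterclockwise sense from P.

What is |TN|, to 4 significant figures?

54.19

On A1, H sits at bearing 90° from W; a 146° counterclockwise sweep puts P at bearing 236°, so P = W + 12.4·(cos 236°, sin 236°) = (30.87, -22.68). Tangency of A1 to PN means the radius WP is perpendicular to PN, so PN runs along (−sin 236°, cos 236°); with |PN| = 15.9, N = (44.05, -31.57). Then |TN| = |N − T| = 54.19.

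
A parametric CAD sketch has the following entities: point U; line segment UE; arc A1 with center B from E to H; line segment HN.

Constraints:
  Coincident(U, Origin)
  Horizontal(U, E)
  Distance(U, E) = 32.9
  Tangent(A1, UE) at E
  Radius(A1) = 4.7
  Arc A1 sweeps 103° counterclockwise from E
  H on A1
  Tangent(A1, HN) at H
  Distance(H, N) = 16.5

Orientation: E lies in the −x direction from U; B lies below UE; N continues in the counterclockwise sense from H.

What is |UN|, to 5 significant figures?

40.212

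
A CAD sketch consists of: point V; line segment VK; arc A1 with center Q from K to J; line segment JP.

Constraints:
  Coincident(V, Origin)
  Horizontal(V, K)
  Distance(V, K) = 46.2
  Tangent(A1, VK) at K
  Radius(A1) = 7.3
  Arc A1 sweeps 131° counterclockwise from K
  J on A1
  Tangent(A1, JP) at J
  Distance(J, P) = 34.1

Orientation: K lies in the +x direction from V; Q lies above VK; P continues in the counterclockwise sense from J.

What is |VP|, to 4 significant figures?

47.87

On A1, K sits at bearing -90° from Q; a 131° counterclockwise sweep puts J at bearing 41°, so J = Q + 7.3·(cos 41°, sin 41°) = (51.71, 12.09). The tangent condition forces QJ to be normal to JP, so JP runs along (−sin 41°, cos 41°); with |JP| = 34.1, P = (29.34, 37.82). Then |VP| = |P − V| = 47.87.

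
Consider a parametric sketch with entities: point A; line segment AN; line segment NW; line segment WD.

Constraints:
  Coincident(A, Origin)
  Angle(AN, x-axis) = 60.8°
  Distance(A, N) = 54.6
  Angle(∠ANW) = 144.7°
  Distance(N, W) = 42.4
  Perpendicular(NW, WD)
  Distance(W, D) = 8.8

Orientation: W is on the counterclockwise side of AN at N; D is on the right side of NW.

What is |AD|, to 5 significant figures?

95.867

A is at the origin; AN runs at 60.8° with length 54.6, so N = 54.6·(cos 60.8°, sin 60.8°) = (26.637, 47.662). ∠ANW = 144.7°, so NW runs at 60.8° + (180° − 144.7°) = 96.100° from the x-axis; with |NW| = 42.4, W = N + 42.4·(cos 96.100°, sin 96.100°) = (22.132, 89.821). NW ⟂ WD; with |WD| = 8.8 on the right of NW, D = W + 8.8·(0.99434, 0.10626) = (30.882, 90.757). Then |AD| = |D − A| = 95.867.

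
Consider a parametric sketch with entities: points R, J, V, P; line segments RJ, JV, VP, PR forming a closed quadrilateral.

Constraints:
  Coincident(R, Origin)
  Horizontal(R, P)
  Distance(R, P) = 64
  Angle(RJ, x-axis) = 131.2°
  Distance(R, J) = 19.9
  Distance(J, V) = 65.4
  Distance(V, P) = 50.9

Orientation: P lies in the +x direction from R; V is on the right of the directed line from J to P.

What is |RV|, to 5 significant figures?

45.523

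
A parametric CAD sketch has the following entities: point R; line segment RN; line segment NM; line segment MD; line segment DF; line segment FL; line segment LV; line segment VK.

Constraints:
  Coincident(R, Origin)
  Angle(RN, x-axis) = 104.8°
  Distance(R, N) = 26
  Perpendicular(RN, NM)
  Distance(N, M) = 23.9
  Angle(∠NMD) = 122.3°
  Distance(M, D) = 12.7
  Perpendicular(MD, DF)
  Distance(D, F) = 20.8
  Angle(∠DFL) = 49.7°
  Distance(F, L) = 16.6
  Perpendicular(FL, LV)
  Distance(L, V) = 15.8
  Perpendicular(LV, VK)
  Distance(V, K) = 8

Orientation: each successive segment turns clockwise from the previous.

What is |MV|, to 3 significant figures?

10.4

R is at the origin; RN runs at 104.8° with length 26.0, so N = (-6.64, 25.1). RN ⟂ NM, so NM runs at 14.8°; with |NM| = 23.9, M = (16.5, 31.2). ∠NMD = 122.3° gives MD at -42.9° from the x-axis; with |MD| = 12.7, D = (25.8, 22.6). MD ⟂ DF, so DF runs at -133°; with |DF| = 20.8, F = (11.6, 7.36). ∠DFL = 49.7° gives FL at 96.8° from the x-axis; with |FL| = 16.6, L = (9.64, 23.8). The perpendicularity gives LV at right angles to FL, so LV runs at 6.80°; with |LV| = 15.8, V = (25.3, 25.7). Then |MV| = |V − M| = 10.4.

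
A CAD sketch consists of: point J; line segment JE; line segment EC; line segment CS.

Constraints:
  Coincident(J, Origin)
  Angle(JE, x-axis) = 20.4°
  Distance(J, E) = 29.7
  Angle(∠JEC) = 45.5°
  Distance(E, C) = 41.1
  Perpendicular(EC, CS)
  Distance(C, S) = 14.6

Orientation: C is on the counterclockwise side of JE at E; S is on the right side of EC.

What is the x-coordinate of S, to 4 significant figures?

-3.188

J is at the origin; JE runs at 20.4° with length 29.7, so E = 29.7·(cos 20.4°, sin 20.4°) = (27.84, 10.35). ∠JEC = 45.5°, so EC runs at 20.4° + (180° − 45.5°) = 154.9° from the x-axis; with |EC| = 41.1, C = E + 41.1·(cos 154.9°, sin 154.9°) = (-9.382, 27.79). EC ⟂ CS; with |CS| = 14.6 on the right of EC, S = C + 14.6·(0.4242, 0.9056) = (-3.188, 41.01). So S.x = -3.188.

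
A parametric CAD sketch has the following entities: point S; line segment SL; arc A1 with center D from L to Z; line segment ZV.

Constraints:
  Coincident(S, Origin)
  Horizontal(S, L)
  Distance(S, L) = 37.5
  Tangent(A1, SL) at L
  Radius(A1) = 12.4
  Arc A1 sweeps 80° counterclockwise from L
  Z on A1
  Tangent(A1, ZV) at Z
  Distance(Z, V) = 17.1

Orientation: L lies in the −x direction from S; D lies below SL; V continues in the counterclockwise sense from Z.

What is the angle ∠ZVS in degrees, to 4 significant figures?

52.79°

S is at the origin; SL is horizontal with |SL| = 37.5 and L on the −x side, so L = (-37.50, 0.000). Since A1 is tangent to SL there, DL ⟂ SL, so D = L + (0, -12.4) = (-37.50, -12.40). On A1, L sits at bearing 90° from D; an 80° counterclockwise sweep puts Z at bearing 170°, so Z = D + 12.4·(cos 170°, sin 170°) = (-49.71, -10.25). Tangency of A1 to ZV means the radius DZ is perpendicular to ZV, so ZV runs along (−sin 170°, cos 170°); with |ZV| = 17.1, V = (-52.68, -27.09). Then cos ∠ZVS = VZ·VS / (|VZ||VS|), giving 52.79°.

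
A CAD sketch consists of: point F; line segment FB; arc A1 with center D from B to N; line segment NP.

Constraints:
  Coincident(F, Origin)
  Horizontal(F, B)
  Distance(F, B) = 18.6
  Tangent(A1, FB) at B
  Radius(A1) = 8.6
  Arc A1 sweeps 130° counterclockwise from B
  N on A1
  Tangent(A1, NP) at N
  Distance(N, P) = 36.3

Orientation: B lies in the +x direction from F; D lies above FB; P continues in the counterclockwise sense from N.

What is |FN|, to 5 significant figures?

28.880

Tangency of A1 to FB means the radius DB is perpendicular to FB, so D = B + (0, 8.6) = (18.600, 8.6000). On A1, B sits at bearing -90° from D; a 130° counterclockwise sweep puts N at bearing 40°, so N = D + 8.6·(cos 40°, sin 40°) = (25.188, 14.128). Then |FN| = |N − F| = 28.880.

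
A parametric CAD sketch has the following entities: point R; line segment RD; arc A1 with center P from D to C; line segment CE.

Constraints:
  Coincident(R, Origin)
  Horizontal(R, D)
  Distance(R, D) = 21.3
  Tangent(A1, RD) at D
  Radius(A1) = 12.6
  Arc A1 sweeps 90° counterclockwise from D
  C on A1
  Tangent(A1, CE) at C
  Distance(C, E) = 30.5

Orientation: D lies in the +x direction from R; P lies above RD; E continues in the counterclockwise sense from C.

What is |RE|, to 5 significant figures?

54.834

On A1, D sits at bearing -90° from P; a 90° counterclockwise sweep puts C at bearing 0°, so C = P + 12.6·(cos 0°, sin 0°) = (33.900, 12.600). Tangency of A1 to CE means the radius PC is perpendicular to CE, so CE runs along (−sin 0°, cos 0°); with |CE| = 30.5, E = (33.900, 43.100). Then |RE| = |E − R| = 54.834.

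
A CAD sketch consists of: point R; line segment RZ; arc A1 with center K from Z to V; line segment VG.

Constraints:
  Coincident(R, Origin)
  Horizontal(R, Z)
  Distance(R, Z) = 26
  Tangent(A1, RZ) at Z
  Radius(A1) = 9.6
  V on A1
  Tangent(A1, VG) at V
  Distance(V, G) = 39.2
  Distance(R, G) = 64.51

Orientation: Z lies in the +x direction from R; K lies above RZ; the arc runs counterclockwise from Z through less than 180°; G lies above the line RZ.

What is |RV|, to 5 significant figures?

35.747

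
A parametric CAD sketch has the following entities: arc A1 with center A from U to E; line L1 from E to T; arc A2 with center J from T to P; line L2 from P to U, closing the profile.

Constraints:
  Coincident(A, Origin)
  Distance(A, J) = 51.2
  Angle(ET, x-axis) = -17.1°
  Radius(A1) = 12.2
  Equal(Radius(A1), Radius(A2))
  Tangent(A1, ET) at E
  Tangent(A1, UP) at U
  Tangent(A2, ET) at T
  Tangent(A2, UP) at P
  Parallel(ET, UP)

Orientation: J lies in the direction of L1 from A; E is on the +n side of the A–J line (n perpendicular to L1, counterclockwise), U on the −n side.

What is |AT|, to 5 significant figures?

52.633

The slot axis is L1's direction at -17.1°, so u = (cos -17.1°, sin -17.1°) = (0.95579, -0.29404) and n = (−sin -17.1°, cos -17.1°) = (0.29404, 0.95579). A is at the origin and J lies 51.2 along u from A, so J = 51.2·u = (48.937, -15.055). Tangency of A1 to both parallel lines with radius 12.2 puts E and U at A ± 12.2·n: E = (3.5873, 11.661), U = (-3.5873, -11.661). Equal radii place T and P the same way about J: T = J + 12.2·n = (52.524, -3.3942), P = J − 12.2·n = (45.349, -26.716). Then |AT| = |T − A| = 52.633.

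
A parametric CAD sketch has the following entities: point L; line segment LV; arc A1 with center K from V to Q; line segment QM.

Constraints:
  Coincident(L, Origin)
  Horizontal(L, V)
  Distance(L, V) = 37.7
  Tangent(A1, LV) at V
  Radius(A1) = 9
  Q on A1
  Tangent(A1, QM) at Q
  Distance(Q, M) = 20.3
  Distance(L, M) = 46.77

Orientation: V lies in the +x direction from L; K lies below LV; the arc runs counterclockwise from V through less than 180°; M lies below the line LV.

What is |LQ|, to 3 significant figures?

31.3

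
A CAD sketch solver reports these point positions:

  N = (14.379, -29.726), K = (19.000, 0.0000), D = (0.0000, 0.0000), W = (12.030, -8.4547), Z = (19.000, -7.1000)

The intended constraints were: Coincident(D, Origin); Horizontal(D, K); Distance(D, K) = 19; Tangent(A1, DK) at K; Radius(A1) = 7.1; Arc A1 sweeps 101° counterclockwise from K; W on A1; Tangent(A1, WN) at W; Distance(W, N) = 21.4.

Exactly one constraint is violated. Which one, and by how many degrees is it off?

Tangent(A1, WN) at W — off by 4.70°.

D = (0.00, 0.00) ✓; D.y = 0.00, K.y = 0.00 ✓; |DK| = 19.00 ✓; ∠(ZK, KD) = 90.00° ✓; |ZK| = 7.100 ✓; bearing(Z→W) − bearing(Z→K) = 101.0° ✓; |ZW| = 7.100 ✓; ∠(ZW, WN) = 94.70° ✗; |WN| = 21.40 ✓.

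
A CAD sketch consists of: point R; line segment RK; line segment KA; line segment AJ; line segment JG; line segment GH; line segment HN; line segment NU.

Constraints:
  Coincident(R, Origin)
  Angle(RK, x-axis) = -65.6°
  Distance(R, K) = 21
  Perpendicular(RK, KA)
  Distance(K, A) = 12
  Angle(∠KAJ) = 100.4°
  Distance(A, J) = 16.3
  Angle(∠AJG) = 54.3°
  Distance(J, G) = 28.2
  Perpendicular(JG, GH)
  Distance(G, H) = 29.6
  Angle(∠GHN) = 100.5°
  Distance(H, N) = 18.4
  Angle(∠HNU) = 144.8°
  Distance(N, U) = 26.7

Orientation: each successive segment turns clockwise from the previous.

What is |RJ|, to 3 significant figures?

15.7

The perpendicularity gives KA at right angles to RK, so KA runs at -156°; with |KA| = 12.0, A = (-2.25, -24.1). ∠KAJ = 100.4° gives AJ at 125° from the x-axis; with |AJ| = 16.3, J = (-11.6, -10.7). Then |RJ| = |J − R| = 15.7.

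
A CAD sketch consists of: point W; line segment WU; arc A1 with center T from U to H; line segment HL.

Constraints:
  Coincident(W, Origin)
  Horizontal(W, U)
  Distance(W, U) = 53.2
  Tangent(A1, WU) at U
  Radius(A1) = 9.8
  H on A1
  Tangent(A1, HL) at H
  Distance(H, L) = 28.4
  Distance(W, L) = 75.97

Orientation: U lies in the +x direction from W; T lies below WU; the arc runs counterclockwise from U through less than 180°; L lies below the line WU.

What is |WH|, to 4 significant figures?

49.25

W is at the origin; WU is horizontal with |WU| = 53.2 and U on the +x side, so U = (53.20, 0.000). Since A1 is tangent to WU there, TU ⟂ WU, so T = U + (0, -9.8) = (53.20, -9.800). Since TH ⟂ HL (tangency), |TL| = √(9.8² + 28.4²) = 30.04 regardless of where H sits on A1. So L lies on both circle(W, 75.97) and circle(T, 30.04); the below-WU intersection is L = (66.49, -36.74). H is the foot of the tangent from L: H = (46.31, -16.77).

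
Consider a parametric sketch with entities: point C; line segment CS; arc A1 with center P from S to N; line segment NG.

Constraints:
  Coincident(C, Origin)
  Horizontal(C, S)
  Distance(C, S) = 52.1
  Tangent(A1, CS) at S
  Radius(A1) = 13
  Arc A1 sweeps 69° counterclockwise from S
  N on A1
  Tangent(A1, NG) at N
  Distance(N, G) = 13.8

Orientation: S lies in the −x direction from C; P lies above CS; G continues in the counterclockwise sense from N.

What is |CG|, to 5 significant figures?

40.948

C is at the origin; C and S share the same y with |CS| = 52.1 and S on the −x side, so S = (-52.100, 0.0000). A1 meets CS tangentially, so PS is at right angles to CS, so P = S + (0, 13) = (-52.100, 13.000). On A1, S sits at bearing -90° from P; a 69° counterclockwise sweep puts N at bearing -21°, so N = P + 13.0·(cos -21°, sin -21°) = (-39.963, 8.3412). Since A1 is tangent to NG there, PN ⟂ NG, so NG runs along (−sin -21°, cos -21°); with |NG| = 13.8, G = (-35.018, 21.225). Then |CG| = |G − C| = 40.948.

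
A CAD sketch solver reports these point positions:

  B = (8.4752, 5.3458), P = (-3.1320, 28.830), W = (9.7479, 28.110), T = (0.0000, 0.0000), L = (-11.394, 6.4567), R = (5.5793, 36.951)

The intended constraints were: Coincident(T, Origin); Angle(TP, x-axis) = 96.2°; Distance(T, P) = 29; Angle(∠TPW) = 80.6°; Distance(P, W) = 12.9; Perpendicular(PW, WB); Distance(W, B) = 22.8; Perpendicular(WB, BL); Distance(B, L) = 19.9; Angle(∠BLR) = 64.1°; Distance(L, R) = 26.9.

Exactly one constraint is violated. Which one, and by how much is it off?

Distance(L, R) = 26.9 — off by 8.00.

T = (0.00, 0.00) ✓; TP at 96.20° ✓; |TP| = 29.00 ✓; ∠TPW = 80.60° ✓; |PW| = 12.90 ✓; ∠(PW, WB) = 90.00° ✓; |WB| = 22.80 ✓; ∠(WB, BL) = 90.00° ✓; |BL| = 19.90 ✓; ∠BLR = 64.10° ✓; |LR| = 34.90 ✗.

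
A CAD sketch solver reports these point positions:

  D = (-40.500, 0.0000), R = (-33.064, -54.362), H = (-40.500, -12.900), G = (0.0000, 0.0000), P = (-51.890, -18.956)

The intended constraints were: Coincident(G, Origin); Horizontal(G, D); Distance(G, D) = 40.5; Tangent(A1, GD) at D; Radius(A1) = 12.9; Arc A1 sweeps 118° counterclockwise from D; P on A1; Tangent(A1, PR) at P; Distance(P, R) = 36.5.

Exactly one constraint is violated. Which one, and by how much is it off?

Distance(P, R) = 36.5 — off by 3.60.

G = (0.00, 0.00) ✓; G.y = 0.00, D.y = 0.00 ✓; |GD| = 40.50 ✓; ∠(HD, DG) = 90.00° ✓; |HD| = 12.90 ✓; bearing(H→P) − bearing(H→D) = 118.0° ✓; |HP| = 12.90 ✓; ∠(HP, PR) = 90.00° ✓; |PR| = 40.10 ✗.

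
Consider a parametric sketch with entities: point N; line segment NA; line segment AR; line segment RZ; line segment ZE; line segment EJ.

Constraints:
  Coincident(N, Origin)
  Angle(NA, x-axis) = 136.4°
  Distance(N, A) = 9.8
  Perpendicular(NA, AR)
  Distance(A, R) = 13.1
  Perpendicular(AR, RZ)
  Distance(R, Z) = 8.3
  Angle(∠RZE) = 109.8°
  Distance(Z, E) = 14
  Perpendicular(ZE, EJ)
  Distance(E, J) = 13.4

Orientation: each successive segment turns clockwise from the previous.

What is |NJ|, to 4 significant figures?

10.44

∠RZE = 109.8° gives ZE at -113.8° from the x-axis; with |ZE| = 14.0, E = (2.298, -2.288). The perpendicularity gives EJ at right angles to ZE, so EJ runs at 156.2°; with |EJ| = 13.4, J = (-9.962, 3.119). Then |NJ| = |J − N| = 10.44.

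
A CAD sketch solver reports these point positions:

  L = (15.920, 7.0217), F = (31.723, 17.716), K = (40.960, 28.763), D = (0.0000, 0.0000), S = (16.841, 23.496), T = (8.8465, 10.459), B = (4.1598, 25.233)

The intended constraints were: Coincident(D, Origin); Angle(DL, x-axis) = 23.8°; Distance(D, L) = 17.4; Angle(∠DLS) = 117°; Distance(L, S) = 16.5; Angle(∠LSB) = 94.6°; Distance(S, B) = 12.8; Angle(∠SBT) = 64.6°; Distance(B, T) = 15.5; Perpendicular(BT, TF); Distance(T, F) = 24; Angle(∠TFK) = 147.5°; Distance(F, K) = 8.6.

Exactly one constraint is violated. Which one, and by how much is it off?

Distance(F, K) = 8.6 — off by 5.80.

D = (0.00, 0.00) ✓; DL at 23.80° ✓; |DL| = 17.40 ✓; ∠DLS = 117.0° ✓; |LS| = 16.50 ✓; ∠LSB = 94.60° ✓; |SB| = 12.80 ✓; ∠SBT = 64.60° ✓; |BT| = 15.50 ✓; ∠(BT, TF) = 90.00° ✓; |TF| = 24.00 ✓; ∠TFK = 147.5° ✓; |FK| = 14.40 ✗.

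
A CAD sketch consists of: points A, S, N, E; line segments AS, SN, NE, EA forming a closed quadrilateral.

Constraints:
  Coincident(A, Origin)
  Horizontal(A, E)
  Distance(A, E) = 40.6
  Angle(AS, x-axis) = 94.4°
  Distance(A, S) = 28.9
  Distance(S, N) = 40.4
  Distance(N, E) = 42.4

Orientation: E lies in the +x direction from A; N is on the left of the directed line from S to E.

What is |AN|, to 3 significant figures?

55.4

A is at the origin; A and E share the same y with |AE| = 40.6 and E in +x, so E = (40.6, 0). AS runs at 94.4° with |AS| = 28.9, so S = (-2.22, 28.8). N is determined by |SN| = 40.4 and |NE| = 42.4 together: it lies at the intersection of circle(S, 40.4) and circle(E, 42.4). With |SE| = 51.6, the foot of the radical line on SE is 24.2 from S and the perpendicular offset is √(40.4² − 24.2²) = 32.3. Taking the left-of-SE solution: N = (35.9, 42.1).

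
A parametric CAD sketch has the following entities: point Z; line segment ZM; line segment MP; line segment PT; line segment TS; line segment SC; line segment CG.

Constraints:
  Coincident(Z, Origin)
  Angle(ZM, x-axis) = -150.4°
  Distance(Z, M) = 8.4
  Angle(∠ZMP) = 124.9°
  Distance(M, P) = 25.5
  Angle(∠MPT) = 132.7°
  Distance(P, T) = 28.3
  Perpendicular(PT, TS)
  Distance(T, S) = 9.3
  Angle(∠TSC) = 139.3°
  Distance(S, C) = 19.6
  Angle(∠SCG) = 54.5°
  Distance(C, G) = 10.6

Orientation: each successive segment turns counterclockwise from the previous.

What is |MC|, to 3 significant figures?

33.3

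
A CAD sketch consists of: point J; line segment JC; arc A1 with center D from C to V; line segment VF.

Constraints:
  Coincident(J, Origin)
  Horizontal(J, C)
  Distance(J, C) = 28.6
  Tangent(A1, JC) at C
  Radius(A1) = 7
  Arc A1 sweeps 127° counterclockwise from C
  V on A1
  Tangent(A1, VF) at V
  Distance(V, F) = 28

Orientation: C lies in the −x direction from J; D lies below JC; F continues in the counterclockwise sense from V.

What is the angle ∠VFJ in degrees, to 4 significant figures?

64.31°

J is at the origin; J and C share the same y with |JC| = 28.6 and C on the −x side, so C = (-28.60, 0.000). Tangency of A1 to JC means the radius DC is perpendicular to JC, so D = C + (0, -7) = (-28.60, -7.000). On A1, C sits at bearing 90° from D; a 127° counterclockwise sweep puts V at bearing 217°, so V = D + 7.0·(cos 217°, sin 217°) = (-34.19, -11.21). A1 meets VF tangentially, so DV is at right angles to VF, so VF runs along (−sin 217°, cos 217°); with |VF| = 28.0, F = (-17.34, -33.57). Then cos ∠VFJ = FV·FJ / (|FV||FJ|), giving 64.31°.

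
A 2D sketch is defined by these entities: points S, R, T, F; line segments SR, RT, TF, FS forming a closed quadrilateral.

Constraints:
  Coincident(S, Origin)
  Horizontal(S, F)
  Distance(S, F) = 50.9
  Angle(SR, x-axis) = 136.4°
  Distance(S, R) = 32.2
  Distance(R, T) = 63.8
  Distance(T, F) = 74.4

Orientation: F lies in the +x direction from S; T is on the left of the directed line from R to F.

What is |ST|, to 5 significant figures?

71.277

S is at the origin; S and F share the same y with |SF| = 50.9 and F in +x, so F = (50.9, 0). SR runs at 136.4° with |SR| = 32.2, so R = (-23.318, 22.206). T is determined by |RT| = 63.8 and |TF| = 74.4 together: it lies at the intersection of circle(R, 63.8) and circle(F, 74.4). With |RF| = 77.469, the foot of the radical line on RF is 29.280 from R and the perpendicular offset is √(63.8² − 29.280²) = 56.685. Taking the left-of-RF solution: T = (20.981, 68.119).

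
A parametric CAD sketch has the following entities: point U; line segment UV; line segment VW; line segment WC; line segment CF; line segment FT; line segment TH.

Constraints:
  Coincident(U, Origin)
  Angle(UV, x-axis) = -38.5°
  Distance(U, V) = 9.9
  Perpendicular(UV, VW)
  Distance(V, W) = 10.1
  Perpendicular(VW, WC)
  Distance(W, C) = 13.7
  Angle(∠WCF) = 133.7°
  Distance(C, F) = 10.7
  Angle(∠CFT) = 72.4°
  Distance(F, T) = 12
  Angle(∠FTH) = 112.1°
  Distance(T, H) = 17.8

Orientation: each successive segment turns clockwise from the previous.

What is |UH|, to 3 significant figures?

15.7

∠CFT = 72.4° gives FT at -12.4° from the x-axis; with |FT| = 12.0, T = (1.49, 2.54). ∠FTH = 112.1° gives TH at -80.3° from the x-axis; with |TH| = 17.8, H = (4.49, -15.0). Then |UH| = |H − U| = 15.7.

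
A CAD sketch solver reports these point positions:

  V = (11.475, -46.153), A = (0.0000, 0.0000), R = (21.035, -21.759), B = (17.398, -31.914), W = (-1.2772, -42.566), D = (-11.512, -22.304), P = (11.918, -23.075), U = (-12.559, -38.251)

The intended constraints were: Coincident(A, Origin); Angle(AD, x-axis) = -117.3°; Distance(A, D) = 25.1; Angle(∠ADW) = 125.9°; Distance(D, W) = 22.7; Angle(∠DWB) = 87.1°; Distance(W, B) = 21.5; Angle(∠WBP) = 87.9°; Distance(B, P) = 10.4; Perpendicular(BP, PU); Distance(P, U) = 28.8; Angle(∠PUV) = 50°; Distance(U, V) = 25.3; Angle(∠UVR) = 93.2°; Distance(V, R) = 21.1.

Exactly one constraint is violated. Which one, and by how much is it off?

Distance(V, R) = 21.1 — off by 5.10.

A = (0.00, 0.00) ✓; AD at -117.3° ✓; |AD| = 25.10 ✓; ∠ADW = 125.9° ✓; |DW| = 22.70 ✓; ∠DWB = 87.10° ✓; |WB| = 21.50 ✓; ∠WBP = 87.90° ✓; |BP| = 10.40 ✓; ∠(BP, PU) = 90.00° ✓; |PU| = 28.80 ✓; ∠PUV = 50.00° ✓; |UV| = 25.30 ✓; ∠UVR = 93.20° ✓; |VR| = 26.20 ✗.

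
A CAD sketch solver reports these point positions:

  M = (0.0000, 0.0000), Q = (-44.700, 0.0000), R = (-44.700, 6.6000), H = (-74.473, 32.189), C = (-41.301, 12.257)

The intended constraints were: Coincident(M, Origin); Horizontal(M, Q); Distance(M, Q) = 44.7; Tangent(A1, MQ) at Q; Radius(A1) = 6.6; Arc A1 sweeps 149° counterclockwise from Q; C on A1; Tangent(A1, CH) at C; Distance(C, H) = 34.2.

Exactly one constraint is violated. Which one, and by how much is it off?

Distance(C, H) = 34.2 — off by 4.50.

M = (0.00, 0.00) ✓; M.y = 0.00, Q.y = 0.00 ✓; |MQ| = 44.70 ✓; ∠(RQ, QM) = 90.00° ✓; |RQ| = 6.600 ✓; bearing(R→C) − bearing(R→Q) = 149.0° ✓; |RC| = 6.600 ✓; ∠(RC, CH) = 90.00° ✓; |CH| = 38.70 ✗.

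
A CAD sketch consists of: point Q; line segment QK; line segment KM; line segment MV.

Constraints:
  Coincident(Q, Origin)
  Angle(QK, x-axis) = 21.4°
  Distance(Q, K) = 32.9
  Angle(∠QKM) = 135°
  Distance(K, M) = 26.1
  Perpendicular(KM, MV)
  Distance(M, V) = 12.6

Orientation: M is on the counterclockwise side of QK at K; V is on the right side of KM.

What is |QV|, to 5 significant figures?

61.016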